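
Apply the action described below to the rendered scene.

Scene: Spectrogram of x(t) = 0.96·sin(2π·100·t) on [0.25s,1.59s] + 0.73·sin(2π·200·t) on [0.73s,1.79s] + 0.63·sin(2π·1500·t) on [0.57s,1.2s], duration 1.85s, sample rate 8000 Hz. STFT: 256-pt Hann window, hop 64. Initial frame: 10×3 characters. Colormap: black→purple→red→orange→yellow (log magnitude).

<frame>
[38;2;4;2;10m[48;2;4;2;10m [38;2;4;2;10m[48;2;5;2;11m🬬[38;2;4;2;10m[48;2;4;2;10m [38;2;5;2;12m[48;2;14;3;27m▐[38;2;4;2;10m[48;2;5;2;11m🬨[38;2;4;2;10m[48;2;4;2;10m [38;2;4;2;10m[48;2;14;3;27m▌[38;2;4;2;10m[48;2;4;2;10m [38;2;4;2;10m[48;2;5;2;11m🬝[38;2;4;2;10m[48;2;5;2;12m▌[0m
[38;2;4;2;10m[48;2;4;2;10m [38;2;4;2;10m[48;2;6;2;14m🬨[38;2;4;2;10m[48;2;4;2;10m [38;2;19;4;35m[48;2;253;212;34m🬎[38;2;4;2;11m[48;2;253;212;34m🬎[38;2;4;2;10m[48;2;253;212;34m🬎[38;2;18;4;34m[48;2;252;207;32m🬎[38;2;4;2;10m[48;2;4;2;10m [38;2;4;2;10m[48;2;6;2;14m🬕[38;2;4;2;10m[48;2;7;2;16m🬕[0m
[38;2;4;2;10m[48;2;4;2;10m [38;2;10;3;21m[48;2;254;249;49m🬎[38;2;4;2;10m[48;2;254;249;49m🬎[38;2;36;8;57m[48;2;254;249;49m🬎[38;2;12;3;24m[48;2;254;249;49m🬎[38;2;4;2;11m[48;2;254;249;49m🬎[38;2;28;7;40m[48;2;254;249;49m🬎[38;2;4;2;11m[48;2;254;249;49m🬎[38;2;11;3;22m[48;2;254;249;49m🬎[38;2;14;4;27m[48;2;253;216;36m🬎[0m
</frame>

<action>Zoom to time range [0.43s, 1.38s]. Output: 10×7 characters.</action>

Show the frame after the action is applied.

<frame>
[38;2;4;2;10m[48;2;4;2;10m [38;2;5;2;12m[48;2;11;3;22m▐[38;2;4;2;10m[48;2;4;2;10m [38;2;5;2;11m[48;2;4;2;10m▌[38;2;4;2;10m[48;2;4;2;10m [38;2;4;2;10m[48;2;4;2;10m [38;2;4;2;10m[48;2;4;2;10m [38;2;4;2;10m[48;2;4;2;10m [38;2;4;2;10m[48;2;12;3;24m▐[38;2;4;2;10m[48;2;4;2;10m [0m
[38;2;4;2;10m[48;2;4;2;10m [38;2;5;2;12m[48;2;13;3;25m▐[38;2;4;2;10m[48;2;4;2;10m [38;2;5;2;12m[48;2;4;2;10m▌[38;2;4;2;10m[48;2;4;2;10m [38;2;4;2;10m[48;2;4;2;10m [38;2;4;2;10m[48;2;4;2;10m [38;2;4;2;10m[48;2;4;2;10m [38;2;4;2;10m[48;2;14;4;27m▐[38;2;4;2;10m[48;2;4;2;10m [0m
[38;2;4;2;10m[48;2;4;2;10m [38;2;6;2;14m[48;2;17;4;32m▐[38;2;4;2;10m[48;2;4;2;10m [38;2;4;2;10m[48;2;5;2;12m▐[38;2;4;2;10m[48;2;4;2;10m [38;2;4;2;10m[48;2;4;2;10m [38;2;4;2;10m[48;2;4;2;10m [38;2;4;2;10m[48;2;4;2;10m [38;2;4;2;10m[48;2;18;4;34m▐[38;2;4;2;10m[48;2;4;2;10m [0m
[38;2;4;2;10m[48;2;4;2;10m [38;2;13;3;26m[48;2;39;9;69m🬨[38;2;4;2;10m[48;2;4;2;10m [38;2;4;2;10m[48;2;6;2;13m▐[38;2;4;2;10m[48;2;4;2;10m [38;2;4;2;10m[48;2;4;2;10m [38;2;4;2;10m[48;2;4;2;10m [38;2;4;2;10m[48;2;4;2;10m [38;2;10;3;20m[48;2;42;9;74m🬨[38;2;4;2;10m[48;2;4;2;10m [0m
[38;2;4;2;10m[48;2;4;2;10m [38;2;250;174;19m[48;2;37;8;61m🬎[38;2;250;180;23m[48;2;4;2;10m🬎[38;2;250;180;22m[48;2;6;2;14m🬎[38;2;250;180;23m[48;2;4;2;10m🬎[38;2;250;180;23m[48;2;4;2;10m🬎[38;2;250;180;23m[48;2;4;2;10m🬎[38;2;250;180;23m[48;2;4;2;10m🬎[38;2;21;5;32m[48;2;251;182;22m🬷[38;2;4;2;10m[48;2;4;2;10m [0m
[38;2;4;2;10m[48;2;4;2;10m [38;2;29;7;52m[48;2;9;2;19m▌[38;2;4;2;10m[48;2;4;2;10m [38;2;5;2;13m[48;2;19;5;35m🬨[38;2;4;2;10m[48;2;4;2;10m [38;2;4;2;10m[48;2;4;2;10m [38;2;4;2;10m[48;2;4;2;10m [38;2;4;2;10m[48;2;4;2;10m [38;2;31;7;56m[48;2;5;2;12m▌[38;2;4;2;10m[48;2;4;2;10m [0m
[38;2;9;3;19m[48;2;254;249;49m🬎[38;2;16;4;31m[48;2;254;249;49m🬎[38;2;9;3;19m[48;2;254;249;49m🬎[38;2;24;6;45m[48;2;253;226;40m🬂[38;2;6;2;14m[48;2;253;226;40m🬂[38;2;6;2;14m[48;2;253;226;40m🬂[38;2;6;2;14m[48;2;253;226;40m🬂[38;2;6;2;14m[48;2;253;226;40m🬂[38;2;15;4;29m[48;2;253;226;40m🬂[38;2;6;2;14m[48;2;253;226;40m🬂[0m
</frame>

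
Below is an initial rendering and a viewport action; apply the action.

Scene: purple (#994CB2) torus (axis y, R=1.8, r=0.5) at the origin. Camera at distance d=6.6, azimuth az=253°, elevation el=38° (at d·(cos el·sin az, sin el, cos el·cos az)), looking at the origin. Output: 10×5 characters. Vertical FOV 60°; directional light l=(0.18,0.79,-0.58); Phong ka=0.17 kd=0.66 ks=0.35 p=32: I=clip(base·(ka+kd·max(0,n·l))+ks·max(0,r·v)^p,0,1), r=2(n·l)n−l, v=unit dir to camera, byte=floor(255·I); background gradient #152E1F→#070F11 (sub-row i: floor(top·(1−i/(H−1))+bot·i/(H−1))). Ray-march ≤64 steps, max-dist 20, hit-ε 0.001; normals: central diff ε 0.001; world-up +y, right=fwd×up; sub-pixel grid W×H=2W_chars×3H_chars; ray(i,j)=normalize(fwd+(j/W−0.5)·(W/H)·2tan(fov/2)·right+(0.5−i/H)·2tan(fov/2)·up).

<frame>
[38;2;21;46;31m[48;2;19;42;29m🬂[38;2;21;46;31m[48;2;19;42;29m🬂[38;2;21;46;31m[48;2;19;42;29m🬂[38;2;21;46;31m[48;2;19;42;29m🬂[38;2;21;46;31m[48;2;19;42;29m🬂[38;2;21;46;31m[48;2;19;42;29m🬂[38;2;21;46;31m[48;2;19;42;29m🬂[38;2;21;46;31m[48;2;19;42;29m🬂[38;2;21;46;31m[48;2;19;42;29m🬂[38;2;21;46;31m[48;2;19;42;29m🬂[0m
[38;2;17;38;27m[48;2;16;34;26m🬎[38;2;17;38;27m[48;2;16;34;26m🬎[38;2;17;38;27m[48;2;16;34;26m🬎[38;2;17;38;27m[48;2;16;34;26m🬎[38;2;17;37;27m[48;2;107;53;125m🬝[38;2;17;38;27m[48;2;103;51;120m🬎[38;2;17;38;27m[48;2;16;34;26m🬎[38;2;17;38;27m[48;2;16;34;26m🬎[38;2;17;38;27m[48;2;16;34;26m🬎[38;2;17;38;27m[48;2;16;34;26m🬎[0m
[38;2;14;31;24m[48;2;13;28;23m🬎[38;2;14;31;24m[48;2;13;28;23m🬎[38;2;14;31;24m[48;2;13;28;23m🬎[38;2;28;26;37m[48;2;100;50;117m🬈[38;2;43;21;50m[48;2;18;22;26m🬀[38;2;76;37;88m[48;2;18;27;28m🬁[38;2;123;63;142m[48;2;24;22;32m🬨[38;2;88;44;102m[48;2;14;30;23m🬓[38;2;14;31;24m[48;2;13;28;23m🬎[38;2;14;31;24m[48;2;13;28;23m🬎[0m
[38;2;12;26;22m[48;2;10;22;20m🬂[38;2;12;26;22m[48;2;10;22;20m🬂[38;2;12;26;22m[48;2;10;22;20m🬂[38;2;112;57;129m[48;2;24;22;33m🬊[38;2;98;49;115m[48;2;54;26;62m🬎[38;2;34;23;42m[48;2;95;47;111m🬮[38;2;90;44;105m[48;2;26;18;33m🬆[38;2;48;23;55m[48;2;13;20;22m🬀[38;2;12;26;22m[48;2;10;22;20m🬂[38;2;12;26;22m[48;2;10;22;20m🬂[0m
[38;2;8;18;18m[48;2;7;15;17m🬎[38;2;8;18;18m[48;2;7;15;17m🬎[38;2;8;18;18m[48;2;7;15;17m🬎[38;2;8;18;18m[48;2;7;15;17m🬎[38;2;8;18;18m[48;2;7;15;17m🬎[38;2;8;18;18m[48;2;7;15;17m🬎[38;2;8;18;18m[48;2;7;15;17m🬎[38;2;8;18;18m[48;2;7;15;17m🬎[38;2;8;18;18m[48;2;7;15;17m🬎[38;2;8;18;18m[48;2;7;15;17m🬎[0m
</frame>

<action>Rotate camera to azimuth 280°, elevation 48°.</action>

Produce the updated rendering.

<frame>
[38;2;21;46;31m[48;2;19;42;29m🬂[38;2;21;46;31m[48;2;19;42;29m🬂[38;2;21;46;31m[48;2;19;42;29m🬂[38;2;21;46;31m[48;2;19;42;29m🬂[38;2;21;46;31m[48;2;19;42;29m🬂[38;2;21;46;31m[48;2;19;42;29m🬂[38;2;21;46;31m[48;2;19;42;29m🬂[38;2;21;46;31m[48;2;19;42;29m🬂[38;2;21;46;31m[48;2;19;42;29m🬂[38;2;21;46;31m[48;2;19;42;29m🬂[0m
[38;2;17;38;27m[48;2;16;34;26m🬎[38;2;17;38;27m[48;2;16;34;26m🬎[38;2;17;38;27m[48;2;16;34;26m🬎[38;2;17;38;27m[48;2;16;34;26m🬎[38;2;17;38;27m[48;2;90;44;105m🬎[38;2;17;38;27m[48;2;86;43;100m🬎[38;2;106;52;123m[48;2;17;37;27m🬏[38;2;17;38;27m[48;2;16;34;26m🬎[38;2;17;38;27m[48;2;16;34;26m🬎[38;2;17;38;27m[48;2;16;34;26m🬎[0m
[38;2;14;31;24m[48;2;13;28;23m🬎[38;2;14;31;24m[48;2;13;28;23m🬎[38;2;14;31;24m[48;2;13;28;23m🬎[38;2;43;29;53m[48;2;112;60;129m🬧[38;2;26;12;30m[48;2;13;29;23m🬂[38;2;26;12;30m[48;2;13;29;23m🬂[38;2;13;29;23m[48;2;113;56;131m🬓[38;2;91;45;106m[48;2;14;30;23m🬓[38;2;14;31;24m[48;2;13;28;23m🬎[38;2;14;31;24m[48;2;13;28;23m🬎[0m
[38;2;12;26;22m[48;2;10;22;20m🬂[38;2;12;26;22m[48;2;10;22;20m🬂[38;2;12;26;22m[48;2;10;22;20m🬂[38;2;94;47;110m[48;2;24;20;32m🬎[38;2;38;29;49m[48;2;93;48;108m🬑[38;2;27;26;37m[48;2;93;46;109m🬡[38;2;106;52;124m[48;2;40;19;47m🬆[38;2;57;28;67m[48;2;13;20;22m🬀[38;2;12;26;22m[48;2;10;22;20m🬂[38;2;12;26;22m[48;2;10;22;20m🬂[0m
[38;2;8;18;18m[48;2;7;15;17m🬎[38;2;8;18;18m[48;2;7;15;17m🬎[38;2;8;18;18m[48;2;7;15;17m🬎[38;2;8;18;18m[48;2;7;15;17m🬎[38;2;8;18;18m[48;2;7;15;17m🬎[38;2;8;18;18m[48;2;7;15;17m🬎[38;2;8;18;18m[48;2;7;15;17m🬎[38;2;8;18;18m[48;2;7;15;17m🬎[38;2;8;18;18m[48;2;7;15;17m🬎[38;2;8;18;18m[48;2;7;15;17m🬎[0m
</frame>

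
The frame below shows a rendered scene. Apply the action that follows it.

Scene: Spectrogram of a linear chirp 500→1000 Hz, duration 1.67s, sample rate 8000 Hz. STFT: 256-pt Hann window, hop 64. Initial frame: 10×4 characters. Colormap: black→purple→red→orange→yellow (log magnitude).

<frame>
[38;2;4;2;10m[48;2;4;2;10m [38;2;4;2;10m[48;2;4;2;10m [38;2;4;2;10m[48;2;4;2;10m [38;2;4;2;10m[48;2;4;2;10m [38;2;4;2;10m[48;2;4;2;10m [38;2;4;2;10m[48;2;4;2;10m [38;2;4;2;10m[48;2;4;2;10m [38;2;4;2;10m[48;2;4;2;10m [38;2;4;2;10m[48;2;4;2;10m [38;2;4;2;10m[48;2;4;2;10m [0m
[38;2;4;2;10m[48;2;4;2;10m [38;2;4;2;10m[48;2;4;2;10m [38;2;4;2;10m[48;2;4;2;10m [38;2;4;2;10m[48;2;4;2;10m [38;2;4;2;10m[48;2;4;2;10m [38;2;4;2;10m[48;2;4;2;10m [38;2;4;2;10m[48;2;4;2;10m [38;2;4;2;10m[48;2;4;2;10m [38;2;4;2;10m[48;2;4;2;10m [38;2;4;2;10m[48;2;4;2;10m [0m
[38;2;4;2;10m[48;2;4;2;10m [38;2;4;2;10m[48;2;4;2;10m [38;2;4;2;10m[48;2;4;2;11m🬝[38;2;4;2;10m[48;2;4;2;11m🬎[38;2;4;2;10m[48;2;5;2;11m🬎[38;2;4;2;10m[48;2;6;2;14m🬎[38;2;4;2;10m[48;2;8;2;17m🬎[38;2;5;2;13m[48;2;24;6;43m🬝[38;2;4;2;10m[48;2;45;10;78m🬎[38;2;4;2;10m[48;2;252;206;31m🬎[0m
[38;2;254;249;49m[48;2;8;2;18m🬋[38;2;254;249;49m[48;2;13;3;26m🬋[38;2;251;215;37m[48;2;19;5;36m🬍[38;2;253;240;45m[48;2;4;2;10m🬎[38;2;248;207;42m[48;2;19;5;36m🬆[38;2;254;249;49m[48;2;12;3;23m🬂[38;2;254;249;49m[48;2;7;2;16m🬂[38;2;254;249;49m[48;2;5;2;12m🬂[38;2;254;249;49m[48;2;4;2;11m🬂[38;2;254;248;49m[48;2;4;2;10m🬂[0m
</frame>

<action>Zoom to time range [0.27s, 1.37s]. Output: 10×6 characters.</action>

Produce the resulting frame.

<frame>
[38;2;4;2;10m[48;2;4;2;10m [38;2;4;2;10m[48;2;4;2;10m [38;2;4;2;10m[48;2;4;2;10m [38;2;4;2;10m[48;2;4;2;10m [38;2;4;2;10m[48;2;4;2;10m [38;2;4;2;10m[48;2;4;2;10m [38;2;4;2;10m[48;2;4;2;10m [38;2;4;2;10m[48;2;4;2;10m [38;2;4;2;10m[48;2;4;2;10m [38;2;4;2;10m[48;2;4;2;10m [0m
[38;2;4;2;10m[48;2;4;2;10m [38;2;4;2;10m[48;2;4;2;10m [38;2;4;2;10m[48;2;4;2;10m [38;2;4;2;10m[48;2;4;2;10m [38;2;4;2;10m[48;2;4;2;10m [38;2;4;2;10m[48;2;4;2;10m [38;2;4;2;10m[48;2;4;2;10m [38;2;4;2;10m[48;2;4;2;10m [38;2;4;2;10m[48;2;4;2;10m [38;2;4;2;10m[48;2;4;2;10m [0m
[38;2;4;2;10m[48;2;4;2;10m [38;2;4;2;10m[48;2;4;2;10m [38;2;4;2;10m[48;2;4;2;10m [38;2;4;2;10m[48;2;4;2;10m [38;2;4;2;10m[48;2;4;2;10m [38;2;4;2;10m[48;2;4;2;10m [38;2;4;2;10m[48;2;4;2;10m [38;2;4;2;10m[48;2;4;2;10m [38;2;4;2;10m[48;2;4;2;10m [38;2;4;2;10m[48;2;4;2;10m [0m
[38;2;4;2;10m[48;2;4;2;10m [38;2;4;2;10m[48;2;4;2;10m [38;2;4;2;10m[48;2;4;2;10m [38;2;4;2;10m[48;2;4;2;10m [38;2;4;2;10m[48;2;4;2;10m [38;2;4;2;10m[48;2;4;2;10m [38;2;4;2;10m[48;2;4;2;10m [38;2;4;2;10m[48;2;4;2;10m [38;2;4;2;10m[48;2;4;2;10m [38;2;4;2;10m[48;2;4;2;10m [0m
[38;2;7;2;16m[48;2;50;11;88m🬝[38;2;15;4;26m[48;2;238;128;26m🬝[38;2;4;2;11m[48;2;253;225;40m🬎[38;2;5;2;12m[48;2;254;247;48m🬎[38;2;5;2;13m[48;2;254;247;48m🬎[38;2;7;2;17m[48;2;254;247;48m🬎[38;2;12;3;24m[48;2;254;248;48m🬎[38;2;22;5;41m[48;2;254;248;48m🬎[38;2;63;16;35m[48;2;252;216;35m🬆[38;2;5;2;13m[48;2;254;239;45m🬂[0m
[38;2;254;248;49m[48;2;6;2;15m🬂[38;2;254;248;49m[48;2;5;2;12m🬂[38;2;254;247;48m[48;2;5;2;11m🬂[38;2;249;180;25m[48;2;4;2;11m🬂[38;2;80;19;87m[48;2;4;2;10m🬂[38;2;26;6;46m[48;2;4;2;10m🬂[38;2;13;4;26m[48;2;4;2;10m🬂[38;2;8;2;18m[48;2;4;2;10m🬂[38;2;7;2;15m[48;2;4;2;10m🬂[38;2;5;2;13m[48;2;4;2;10m🬂[0m
</frame>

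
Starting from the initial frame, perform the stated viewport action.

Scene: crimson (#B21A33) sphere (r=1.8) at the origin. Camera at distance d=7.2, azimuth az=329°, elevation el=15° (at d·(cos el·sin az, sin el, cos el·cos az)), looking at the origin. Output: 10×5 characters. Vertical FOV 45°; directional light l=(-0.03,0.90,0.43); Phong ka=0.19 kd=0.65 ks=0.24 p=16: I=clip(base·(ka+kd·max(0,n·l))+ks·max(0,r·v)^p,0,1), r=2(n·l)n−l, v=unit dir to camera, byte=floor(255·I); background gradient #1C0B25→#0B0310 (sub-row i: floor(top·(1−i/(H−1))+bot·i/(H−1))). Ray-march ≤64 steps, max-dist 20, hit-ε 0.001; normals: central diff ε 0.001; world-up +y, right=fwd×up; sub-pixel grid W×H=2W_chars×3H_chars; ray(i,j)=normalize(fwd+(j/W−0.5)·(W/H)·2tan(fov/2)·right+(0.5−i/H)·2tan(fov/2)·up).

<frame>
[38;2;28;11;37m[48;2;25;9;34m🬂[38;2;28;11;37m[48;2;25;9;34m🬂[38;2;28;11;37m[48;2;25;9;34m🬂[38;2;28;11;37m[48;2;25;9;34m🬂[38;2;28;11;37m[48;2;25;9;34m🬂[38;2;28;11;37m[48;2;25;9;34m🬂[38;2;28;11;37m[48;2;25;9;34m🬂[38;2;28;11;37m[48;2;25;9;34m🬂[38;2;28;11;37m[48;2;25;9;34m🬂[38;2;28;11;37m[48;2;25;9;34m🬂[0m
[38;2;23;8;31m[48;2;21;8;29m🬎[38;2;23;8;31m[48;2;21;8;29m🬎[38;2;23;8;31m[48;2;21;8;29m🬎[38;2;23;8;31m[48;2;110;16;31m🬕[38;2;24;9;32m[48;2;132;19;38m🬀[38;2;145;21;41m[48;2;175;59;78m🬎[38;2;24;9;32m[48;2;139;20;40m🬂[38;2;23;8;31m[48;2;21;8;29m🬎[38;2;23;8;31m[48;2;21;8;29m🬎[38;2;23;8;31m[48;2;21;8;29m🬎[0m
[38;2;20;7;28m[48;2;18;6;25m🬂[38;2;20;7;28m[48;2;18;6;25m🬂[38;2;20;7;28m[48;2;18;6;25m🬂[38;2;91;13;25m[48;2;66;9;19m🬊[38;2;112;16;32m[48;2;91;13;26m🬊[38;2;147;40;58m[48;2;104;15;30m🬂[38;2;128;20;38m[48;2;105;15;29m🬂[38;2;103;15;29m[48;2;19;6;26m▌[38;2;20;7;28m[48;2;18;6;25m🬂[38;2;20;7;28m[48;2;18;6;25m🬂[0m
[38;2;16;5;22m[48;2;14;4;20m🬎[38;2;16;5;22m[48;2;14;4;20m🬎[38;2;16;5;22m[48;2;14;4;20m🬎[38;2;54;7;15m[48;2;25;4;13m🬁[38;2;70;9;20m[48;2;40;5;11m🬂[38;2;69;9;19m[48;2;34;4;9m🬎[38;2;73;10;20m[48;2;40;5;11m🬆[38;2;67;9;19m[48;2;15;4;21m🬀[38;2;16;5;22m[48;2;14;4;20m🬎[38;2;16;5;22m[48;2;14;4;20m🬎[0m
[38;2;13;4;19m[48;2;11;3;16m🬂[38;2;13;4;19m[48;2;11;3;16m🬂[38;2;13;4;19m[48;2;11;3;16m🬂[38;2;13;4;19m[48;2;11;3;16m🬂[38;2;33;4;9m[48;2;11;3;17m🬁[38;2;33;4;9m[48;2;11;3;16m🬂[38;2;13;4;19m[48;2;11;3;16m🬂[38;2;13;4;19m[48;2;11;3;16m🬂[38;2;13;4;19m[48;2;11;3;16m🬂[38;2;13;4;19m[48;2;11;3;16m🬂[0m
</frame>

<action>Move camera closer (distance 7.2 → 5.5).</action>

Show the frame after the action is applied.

<frame>
[38;2;28;11;37m[48;2;25;9;34m🬂[38;2;28;11;37m[48;2;25;9;34m🬂[38;2;28;11;37m[48;2;25;9;34m🬂[38;2;26;10;35m[48;2;122;17;35m🬝[38;2;27;10;36m[48;2;139;19;39m🬎[38;2;27;10;36m[48;2;147;21;41m🬎[38;2;27;10;36m[48;2;145;20;41m🬎[38;2;28;11;37m[48;2;25;9;34m🬂[38;2;28;11;37m[48;2;25;9;34m🬂[38;2;28;11;37m[48;2;25;9;34m🬂[0m
[38;2;23;8;31m[48;2;21;8;29m🬎[38;2;23;8;31m[48;2;21;8;29m🬎[38;2;96;13;27m[48;2;23;8;31m🬦[38;2;123;17;35m[48;2;112;15;31m🬉[38;2;135;23;41m[48;2;123;18;35m🬨[38;2;147;25;45m[48;2;171;59;78m🬂[38;2;153;38;58m[48;2;140;21;40m🬓[38;2;131;18;37m[48;2;24;9;32m🬺[38;2;23;8;31m[48;2;21;8;29m🬎[38;2;23;8;31m[48;2;21;8;29m🬎[0m
[38;2;20;7;28m[48;2;18;6;25m🬂[38;2;20;7;28m[48;2;18;6;25m🬂[38;2;78;10;22m[48;2;57;7;16m▐[38;2;99;14;28m[48;2;84;12;23m🬊[38;2;110;16;31m[48;2;95;13;27m🬊[38;2;127;25;42m[48;2;104;15;29m🬂[38;2;124;20;37m[48;2;106;15;30m🬂[38;2;116;16;32m[48;2;101;14;28m🬆[38;2;95;13;27m[48;2;19;6;26m▌[38;2;20;7;28m[48;2;18;6;25m🬂[0m
[38;2;16;5;22m[48;2;14;4;20m🬎[38;2;16;5;22m[48;2;14;4;20m🬎[38;2;45;6;12m[48;2;23;4;15m🬉[38;2;66;9;18m[48;2;42;5;11m🬊[38;2;78;11;22m[48;2;58;8;16m🬊[38;2;84;12;24m[48;2;65;9;18m🬊[38;2;83;12;23m[48;2;61;8;17m🬎[38;2;77;10;22m[48;2;49;7;14m🬎[38;2;66;9;19m[48;2;15;4;21m🬀[38;2;16;5;22m[48;2;14;4;20m🬎[0m
[38;2;13;4;19m[48;2;11;3;16m🬂[38;2;13;4;19m[48;2;11;3;16m🬂[38;2;13;4;19m[48;2;11;3;16m🬂[38;2;33;4;9m[48;2;11;3;16m🬊[38;2;34;4;9m[48;2;11;3;16m🬎[38;2;38;5;10m[48;2;11;3;16m🬎[38;2;37;4;10m[48;2;11;3;16m🬎[38;2;33;4;9m[48;2;11;3;17m🬀[38;2;13;4;19m[48;2;11;3;16m🬂[38;2;13;4;19m[48;2;11;3;16m🬂[0m
</frame>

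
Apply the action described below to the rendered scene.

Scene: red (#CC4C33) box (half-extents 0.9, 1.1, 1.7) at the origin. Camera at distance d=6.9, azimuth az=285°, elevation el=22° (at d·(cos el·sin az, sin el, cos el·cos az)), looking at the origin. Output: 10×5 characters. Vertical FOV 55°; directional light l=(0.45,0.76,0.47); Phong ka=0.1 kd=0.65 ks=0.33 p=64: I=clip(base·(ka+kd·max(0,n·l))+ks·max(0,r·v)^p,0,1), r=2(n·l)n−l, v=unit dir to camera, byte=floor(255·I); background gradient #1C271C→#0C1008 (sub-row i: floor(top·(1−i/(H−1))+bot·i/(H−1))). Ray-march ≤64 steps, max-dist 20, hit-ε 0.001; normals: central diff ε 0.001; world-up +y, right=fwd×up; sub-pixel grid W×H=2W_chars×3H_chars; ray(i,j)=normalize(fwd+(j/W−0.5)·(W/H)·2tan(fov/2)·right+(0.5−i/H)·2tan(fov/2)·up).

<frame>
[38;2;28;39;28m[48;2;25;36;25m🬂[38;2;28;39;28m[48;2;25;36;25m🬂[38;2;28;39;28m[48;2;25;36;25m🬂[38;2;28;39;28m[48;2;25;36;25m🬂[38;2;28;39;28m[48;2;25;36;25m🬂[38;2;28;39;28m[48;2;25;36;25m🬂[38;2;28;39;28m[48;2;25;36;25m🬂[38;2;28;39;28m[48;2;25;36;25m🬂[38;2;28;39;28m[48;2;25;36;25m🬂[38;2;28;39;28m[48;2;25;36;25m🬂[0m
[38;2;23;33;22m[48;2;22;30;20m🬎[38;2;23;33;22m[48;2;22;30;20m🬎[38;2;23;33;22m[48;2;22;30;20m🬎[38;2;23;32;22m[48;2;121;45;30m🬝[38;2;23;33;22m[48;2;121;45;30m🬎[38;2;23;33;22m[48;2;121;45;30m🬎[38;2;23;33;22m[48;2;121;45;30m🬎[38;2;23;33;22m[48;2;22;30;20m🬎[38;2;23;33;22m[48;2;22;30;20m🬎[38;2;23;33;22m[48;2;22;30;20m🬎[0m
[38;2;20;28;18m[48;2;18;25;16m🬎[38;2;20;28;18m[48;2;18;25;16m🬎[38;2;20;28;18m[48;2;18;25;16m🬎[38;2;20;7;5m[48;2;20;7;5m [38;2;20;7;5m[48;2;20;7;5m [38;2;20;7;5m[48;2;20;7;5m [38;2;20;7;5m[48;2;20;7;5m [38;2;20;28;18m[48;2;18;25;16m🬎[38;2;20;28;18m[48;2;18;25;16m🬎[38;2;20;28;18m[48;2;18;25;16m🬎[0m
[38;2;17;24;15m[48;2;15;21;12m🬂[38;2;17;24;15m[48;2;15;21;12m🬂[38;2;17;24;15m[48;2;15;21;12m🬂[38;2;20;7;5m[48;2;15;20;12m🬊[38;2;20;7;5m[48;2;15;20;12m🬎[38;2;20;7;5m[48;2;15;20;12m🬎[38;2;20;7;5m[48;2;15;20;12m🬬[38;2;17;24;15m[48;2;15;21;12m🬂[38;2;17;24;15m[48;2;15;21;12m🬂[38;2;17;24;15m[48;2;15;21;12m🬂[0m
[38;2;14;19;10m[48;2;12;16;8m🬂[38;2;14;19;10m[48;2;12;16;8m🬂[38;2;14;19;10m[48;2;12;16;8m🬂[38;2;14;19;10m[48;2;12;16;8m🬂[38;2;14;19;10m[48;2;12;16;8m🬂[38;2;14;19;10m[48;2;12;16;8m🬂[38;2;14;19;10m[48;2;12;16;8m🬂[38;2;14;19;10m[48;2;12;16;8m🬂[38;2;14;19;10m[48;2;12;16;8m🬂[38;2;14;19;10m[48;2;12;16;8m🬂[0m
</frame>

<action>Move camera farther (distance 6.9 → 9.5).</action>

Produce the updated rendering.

<frame>
[38;2;28;39;28m[48;2;25;36;25m🬂[38;2;28;39;28m[48;2;25;36;25m🬂[38;2;28;39;28m[48;2;25;36;25m🬂[38;2;28;39;28m[48;2;25;36;25m🬂[38;2;28;39;28m[48;2;25;36;25m🬂[38;2;28;39;28m[48;2;25;36;25m🬂[38;2;28;39;28m[48;2;25;36;25m🬂[38;2;28;39;28m[48;2;25;36;25m🬂[38;2;28;39;28m[48;2;25;36;25m🬂[38;2;28;39;28m[48;2;25;36;25m🬂[0m
[38;2;23;33;22m[48;2;22;30;20m🬎[38;2;23;33;22m[48;2;22;30;20m🬎[38;2;23;33;22m[48;2;22;30;20m🬎[38;2;23;33;22m[48;2;22;30;20m🬎[38;2;23;33;22m[48;2;22;30;20m🬎[38;2;23;33;22m[48;2;22;30;20m🬎[38;2;23;33;22m[48;2;22;30;20m🬎[38;2;23;33;22m[48;2;22;30;20m🬎[38;2;23;33;22m[48;2;22;30;20m🬎[38;2;23;33;22m[48;2;22;30;20m🬎[0m
[38;2;20;28;18m[48;2;18;25;16m🬎[38;2;20;28;18m[48;2;18;25;16m🬎[38;2;20;28;18m[48;2;18;25;16m🬎[38;2;19;27;17m[48;2;20;7;5m🬴[38;2;121;45;30m[48;2;20;7;5m🬂[38;2;121;45;30m[48;2;20;7;5m🬂[38;2;121;45;30m[48;2;19;19;12m🬀[38;2;20;28;18m[48;2;18;25;16m🬎[38;2;20;28;18m[48;2;18;25;16m🬎[38;2;20;28;18m[48;2;18;25;16m🬎[0m
[38;2;17;24;15m[48;2;15;21;12m🬂[38;2;17;24;15m[48;2;15;21;12m🬂[38;2;17;24;15m[48;2;15;21;12m🬂[38;2;17;24;15m[48;2;15;21;12m🬂[38;2;20;7;5m[48;2;15;21;12m🬂[38;2;20;7;5m[48;2;15;21;12m🬂[38;2;20;7;5m[48;2;15;21;13m🬀[38;2;17;24;15m[48;2;15;21;12m🬂[38;2;17;24;15m[48;2;15;21;12m🬂[38;2;17;24;15m[48;2;15;21;12m🬂[0m
[38;2;14;19;10m[48;2;12;16;8m🬂[38;2;14;19;10m[48;2;12;16;8m🬂[38;2;14;19;10m[48;2;12;16;8m🬂[38;2;14;19;10m[48;2;12;16;8m🬂[38;2;14;19;10m[48;2;12;16;8m🬂[38;2;14;19;10m[48;2;12;16;8m🬂[38;2;14;19;10m[48;2;12;16;8m🬂[38;2;14;19;10m[48;2;12;16;8m🬂[38;2;14;19;10m[48;2;12;16;8m🬂[38;2;14;19;10m[48;2;12;16;8m🬂[0m
</frame>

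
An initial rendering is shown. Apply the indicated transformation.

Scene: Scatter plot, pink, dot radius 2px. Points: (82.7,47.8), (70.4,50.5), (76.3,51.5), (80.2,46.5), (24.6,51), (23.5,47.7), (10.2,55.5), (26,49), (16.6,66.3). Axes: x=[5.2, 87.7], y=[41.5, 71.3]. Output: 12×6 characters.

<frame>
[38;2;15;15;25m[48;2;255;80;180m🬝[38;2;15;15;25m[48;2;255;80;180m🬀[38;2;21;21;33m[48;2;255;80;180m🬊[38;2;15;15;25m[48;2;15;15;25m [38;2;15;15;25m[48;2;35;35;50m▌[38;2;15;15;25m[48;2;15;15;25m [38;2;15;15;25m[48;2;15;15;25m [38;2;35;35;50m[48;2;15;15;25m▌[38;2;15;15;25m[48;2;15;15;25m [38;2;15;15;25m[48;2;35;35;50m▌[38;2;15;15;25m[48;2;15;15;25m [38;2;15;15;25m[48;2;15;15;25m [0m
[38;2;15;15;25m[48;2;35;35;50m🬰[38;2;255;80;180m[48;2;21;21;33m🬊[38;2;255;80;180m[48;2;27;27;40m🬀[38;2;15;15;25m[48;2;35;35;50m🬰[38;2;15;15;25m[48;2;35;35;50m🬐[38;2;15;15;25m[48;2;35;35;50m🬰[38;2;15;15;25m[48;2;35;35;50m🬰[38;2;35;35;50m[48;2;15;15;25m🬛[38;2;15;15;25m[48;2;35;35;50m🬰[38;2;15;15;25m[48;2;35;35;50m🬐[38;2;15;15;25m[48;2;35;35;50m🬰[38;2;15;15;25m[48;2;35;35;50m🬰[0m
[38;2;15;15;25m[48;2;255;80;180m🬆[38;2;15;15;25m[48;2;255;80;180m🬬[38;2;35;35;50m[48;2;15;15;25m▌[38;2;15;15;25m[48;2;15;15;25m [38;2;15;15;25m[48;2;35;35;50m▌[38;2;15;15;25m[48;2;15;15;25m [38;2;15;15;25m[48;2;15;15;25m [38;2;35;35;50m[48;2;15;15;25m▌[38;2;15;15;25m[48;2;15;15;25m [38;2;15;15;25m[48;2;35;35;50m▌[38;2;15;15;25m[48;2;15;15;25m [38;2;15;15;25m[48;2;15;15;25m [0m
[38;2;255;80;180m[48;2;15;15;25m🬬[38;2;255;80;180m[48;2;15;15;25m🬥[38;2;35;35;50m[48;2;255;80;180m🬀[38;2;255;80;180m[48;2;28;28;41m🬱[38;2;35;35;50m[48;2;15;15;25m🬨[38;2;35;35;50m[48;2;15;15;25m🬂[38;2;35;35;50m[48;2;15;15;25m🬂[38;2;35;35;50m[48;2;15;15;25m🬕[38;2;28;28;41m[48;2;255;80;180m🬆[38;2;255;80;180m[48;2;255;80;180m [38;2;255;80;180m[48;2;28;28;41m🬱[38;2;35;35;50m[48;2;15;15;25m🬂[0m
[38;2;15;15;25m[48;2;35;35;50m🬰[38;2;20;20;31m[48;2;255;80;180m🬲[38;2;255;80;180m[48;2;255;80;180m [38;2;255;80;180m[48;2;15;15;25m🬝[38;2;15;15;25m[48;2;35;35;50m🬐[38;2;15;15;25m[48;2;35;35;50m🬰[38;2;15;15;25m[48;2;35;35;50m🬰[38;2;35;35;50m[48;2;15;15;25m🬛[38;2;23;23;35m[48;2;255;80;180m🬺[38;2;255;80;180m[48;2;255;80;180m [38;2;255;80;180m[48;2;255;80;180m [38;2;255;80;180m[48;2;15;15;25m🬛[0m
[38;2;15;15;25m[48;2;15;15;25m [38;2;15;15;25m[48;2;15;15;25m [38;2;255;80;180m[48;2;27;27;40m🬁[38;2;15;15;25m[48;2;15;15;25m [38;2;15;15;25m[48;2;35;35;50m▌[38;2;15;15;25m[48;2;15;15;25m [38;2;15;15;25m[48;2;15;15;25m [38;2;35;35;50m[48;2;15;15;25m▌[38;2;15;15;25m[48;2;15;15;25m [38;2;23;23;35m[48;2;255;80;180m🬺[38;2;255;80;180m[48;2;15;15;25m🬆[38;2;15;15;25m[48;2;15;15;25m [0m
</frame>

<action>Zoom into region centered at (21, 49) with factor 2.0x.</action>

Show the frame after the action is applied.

<frame>
[38;2;15;15;25m[48;2;15;15;25m [38;2;15;15;25m[48;2;255;80;180m🬴[38;2;255;80;180m[48;2;255;80;180m [38;2;255;80;180m[48;2;15;15;25m🬛[38;2;15;15;25m[48;2;35;35;50m▌[38;2;15;15;25m[48;2;15;15;25m [38;2;15;15;25m[48;2;15;15;25m [38;2;35;35;50m[48;2;15;15;25m▌[38;2;15;15;25m[48;2;15;15;25m [38;2;15;15;25m[48;2;35;35;50m▌[38;2;15;15;25m[48;2;15;15;25m [38;2;15;15;25m[48;2;15;15;25m [0m
[38;2;15;15;25m[48;2;35;35;50m🬰[38;2;15;15;25m[48;2;35;35;50m🬰[38;2;255;80;180m[48;2;31;31;45m🬁[38;2;15;15;25m[48;2;35;35;50m🬰[38;2;15;15;25m[48;2;35;35;50m🬐[38;2;15;15;25m[48;2;35;35;50m🬰[38;2;21;21;33m[48;2;255;80;180m🬆[38;2;27;27;40m[48;2;255;80;180m🬬[38;2;15;15;25m[48;2;35;35;50m🬰[38;2;15;15;25m[48;2;35;35;50m🬐[38;2;15;15;25m[48;2;35;35;50m🬰[38;2;15;15;25m[48;2;35;35;50m🬰[0m
[38;2;15;15;25m[48;2;15;15;25m [38;2;15;15;25m[48;2;15;15;25m [38;2;35;35;50m[48;2;15;15;25m▌[38;2;15;15;25m[48;2;15;15;25m [38;2;15;15;25m[48;2;35;35;50m▌[38;2;15;15;25m[48;2;255;80;180m🬛[38;2;255;80;180m[48;2;255;80;180m [38;2;255;80;180m[48;2;255;80;180m [38;2;15;15;25m[48;2;255;80;180m🬬[38;2;15;15;25m[48;2;35;35;50m▌[38;2;15;15;25m[48;2;15;15;25m [38;2;15;15;25m[48;2;15;15;25m [0m
[38;2;35;35;50m[48;2;15;15;25m🬂[38;2;35;35;50m[48;2;15;15;25m🬂[38;2;35;35;50m[48;2;15;15;25m🬕[38;2;35;35;50m[48;2;15;15;25m🬂[38;2;35;35;50m[48;2;15;15;25m🬨[38;2;255;80;180m[48;2;15;15;25m🬊[38;2;255;80;180m[48;2;15;15;25m🬝[38;2;255;80;180m[48;2;21;21;33m🬆[38;2;35;35;50m[48;2;15;15;25m🬂[38;2;35;35;50m[48;2;15;15;25m🬨[38;2;35;35;50m[48;2;15;15;25m🬂[38;2;35;35;50m[48;2;15;15;25m🬂[0m
[38;2;15;15;25m[48;2;35;35;50m🬰[38;2;15;15;25m[48;2;35;35;50m🬰[38;2;35;35;50m[48;2;15;15;25m🬛[38;2;15;15;25m[48;2;35;35;50m🬰[38;2;15;15;25m[48;2;35;35;50m🬐[38;2;15;15;25m[48;2;35;35;50m🬰[38;2;15;15;25m[48;2;35;35;50m🬰[38;2;35;35;50m[48;2;15;15;25m🬛[38;2;15;15;25m[48;2;35;35;50m🬰[38;2;15;15;25m[48;2;35;35;50m🬐[38;2;15;15;25m[48;2;35;35;50m🬰[38;2;15;15;25m[48;2;35;35;50m🬰[0m
[38;2;15;15;25m[48;2;15;15;25m [38;2;15;15;25m[48;2;15;15;25m [38;2;35;35;50m[48;2;15;15;25m▌[38;2;15;15;25m[48;2;15;15;25m [38;2;15;15;25m[48;2;35;35;50m▌[38;2;15;15;25m[48;2;15;15;25m [38;2;15;15;25m[48;2;15;15;25m [38;2;35;35;50m[48;2;15;15;25m▌[38;2;15;15;25m[48;2;15;15;25m [38;2;15;15;25m[48;2;35;35;50m▌[38;2;15;15;25m[48;2;15;15;25m [38;2;15;15;25m[48;2;15;15;25m [0m
</frame>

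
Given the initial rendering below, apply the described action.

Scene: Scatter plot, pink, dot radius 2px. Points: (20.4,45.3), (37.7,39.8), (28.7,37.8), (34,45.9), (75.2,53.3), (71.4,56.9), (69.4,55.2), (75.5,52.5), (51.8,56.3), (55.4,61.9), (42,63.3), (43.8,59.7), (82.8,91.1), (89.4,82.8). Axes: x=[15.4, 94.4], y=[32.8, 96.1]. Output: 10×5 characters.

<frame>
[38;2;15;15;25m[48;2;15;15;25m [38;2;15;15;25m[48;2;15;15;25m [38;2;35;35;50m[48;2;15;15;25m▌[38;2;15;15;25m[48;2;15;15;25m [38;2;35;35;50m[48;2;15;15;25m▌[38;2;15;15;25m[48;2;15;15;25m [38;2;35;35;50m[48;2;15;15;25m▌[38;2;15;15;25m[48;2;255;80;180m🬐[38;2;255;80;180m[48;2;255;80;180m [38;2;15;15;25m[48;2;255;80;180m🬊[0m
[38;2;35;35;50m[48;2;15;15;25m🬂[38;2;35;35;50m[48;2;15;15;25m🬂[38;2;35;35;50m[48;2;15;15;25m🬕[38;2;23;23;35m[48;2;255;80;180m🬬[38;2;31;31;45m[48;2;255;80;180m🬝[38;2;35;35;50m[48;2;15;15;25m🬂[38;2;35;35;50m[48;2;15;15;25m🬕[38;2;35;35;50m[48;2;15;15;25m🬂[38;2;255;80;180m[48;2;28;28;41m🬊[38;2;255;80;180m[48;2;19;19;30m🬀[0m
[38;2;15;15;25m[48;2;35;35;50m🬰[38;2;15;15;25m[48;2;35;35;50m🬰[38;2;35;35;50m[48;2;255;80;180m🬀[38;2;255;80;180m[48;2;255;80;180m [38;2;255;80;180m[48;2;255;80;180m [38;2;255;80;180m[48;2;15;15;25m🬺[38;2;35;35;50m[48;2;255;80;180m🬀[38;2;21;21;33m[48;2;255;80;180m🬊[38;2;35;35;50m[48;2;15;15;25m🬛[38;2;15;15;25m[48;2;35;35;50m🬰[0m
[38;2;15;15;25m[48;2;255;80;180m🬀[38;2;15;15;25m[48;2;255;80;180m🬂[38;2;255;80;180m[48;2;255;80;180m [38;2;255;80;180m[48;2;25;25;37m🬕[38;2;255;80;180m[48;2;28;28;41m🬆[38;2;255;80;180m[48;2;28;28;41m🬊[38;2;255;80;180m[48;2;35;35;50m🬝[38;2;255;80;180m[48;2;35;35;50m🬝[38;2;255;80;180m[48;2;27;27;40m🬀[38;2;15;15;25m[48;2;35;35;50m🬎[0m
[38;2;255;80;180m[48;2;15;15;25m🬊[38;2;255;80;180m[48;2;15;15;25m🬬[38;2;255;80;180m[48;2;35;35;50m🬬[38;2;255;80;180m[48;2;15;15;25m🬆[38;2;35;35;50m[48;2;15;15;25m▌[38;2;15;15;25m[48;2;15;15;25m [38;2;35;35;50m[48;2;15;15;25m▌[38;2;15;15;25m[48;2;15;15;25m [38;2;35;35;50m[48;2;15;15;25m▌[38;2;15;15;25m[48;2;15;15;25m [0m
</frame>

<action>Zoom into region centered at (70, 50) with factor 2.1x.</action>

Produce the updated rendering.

<frame>
[38;2;15;15;25m[48;2;255;80;180m🬀[38;2;255;80;180m[48;2;255;80;180m [38;2;23;23;35m[48;2;255;80;180m🬸[38;2;15;15;25m[48;2;15;15;25m [38;2;27;27;40m[48;2;255;80;180m🬝[38;2;15;15;25m[48;2;255;80;180m🬊[38;2;35;35;50m[48;2;15;15;25m▌[38;2;15;15;25m[48;2;15;15;25m [38;2;35;35;50m[48;2;15;15;25m▌[38;2;15;15;25m[48;2;15;15;25m [0m
[38;2;255;80;180m[48;2;255;80;180m [38;2;255;80;180m[48;2;20;20;31m🬄[38;2;35;35;50m[48;2;15;15;25m🬕[38;2;23;23;35m[48;2;255;80;180m🬴[38;2;255;80;180m[48;2;255;80;180m [38;2;255;80;180m[48;2;255;80;180m [38;2;255;80;180m[48;2;35;35;50m🬺[38;2;23;23;35m[48;2;255;80;180m🬬[38;2;35;35;50m[48;2;15;15;25m🬕[38;2;35;35;50m[48;2;15;15;25m🬂[0m
[38;2;255;80;180m[48;2;23;23;35m🬀[38;2;15;15;25m[48;2;35;35;50m🬰[38;2;35;35;50m[48;2;15;15;25m🬛[38;2;15;15;25m[48;2;35;35;50m🬰[38;2;255;80;180m[48;2;31;31;45m🬁[38;2;23;23;35m[48;2;255;80;180m🬺[38;2;255;80;180m[48;2;28;28;41m🬆[38;2;15;15;25m[48;2;35;35;50m🬰[38;2;35;35;50m[48;2;15;15;25m🬛[38;2;15;15;25m[48;2;35;35;50m🬰[0m
[38;2;15;15;25m[48;2;35;35;50m🬎[38;2;15;15;25m[48;2;35;35;50m🬎[38;2;35;35;50m[48;2;15;15;25m🬲[38;2;15;15;25m[48;2;35;35;50m🬎[38;2;35;35;50m[48;2;15;15;25m🬲[38;2;15;15;25m[48;2;35;35;50m🬎[38;2;35;35;50m[48;2;15;15;25m🬲[38;2;15;15;25m[48;2;35;35;50m🬎[38;2;35;35;50m[48;2;15;15;25m🬲[38;2;15;15;25m[48;2;35;35;50m🬎[0m
[38;2;15;15;25m[48;2;15;15;25m [38;2;15;15;25m[48;2;15;15;25m [38;2;35;35;50m[48;2;15;15;25m▌[38;2;15;15;25m[48;2;15;15;25m [38;2;35;35;50m[48;2;15;15;25m▌[38;2;15;15;25m[48;2;15;15;25m [38;2;35;35;50m[48;2;15;15;25m▌[38;2;15;15;25m[48;2;15;15;25m [38;2;35;35;50m[48;2;15;15;25m▌[38;2;15;15;25m[48;2;15;15;25m [0m
</frame>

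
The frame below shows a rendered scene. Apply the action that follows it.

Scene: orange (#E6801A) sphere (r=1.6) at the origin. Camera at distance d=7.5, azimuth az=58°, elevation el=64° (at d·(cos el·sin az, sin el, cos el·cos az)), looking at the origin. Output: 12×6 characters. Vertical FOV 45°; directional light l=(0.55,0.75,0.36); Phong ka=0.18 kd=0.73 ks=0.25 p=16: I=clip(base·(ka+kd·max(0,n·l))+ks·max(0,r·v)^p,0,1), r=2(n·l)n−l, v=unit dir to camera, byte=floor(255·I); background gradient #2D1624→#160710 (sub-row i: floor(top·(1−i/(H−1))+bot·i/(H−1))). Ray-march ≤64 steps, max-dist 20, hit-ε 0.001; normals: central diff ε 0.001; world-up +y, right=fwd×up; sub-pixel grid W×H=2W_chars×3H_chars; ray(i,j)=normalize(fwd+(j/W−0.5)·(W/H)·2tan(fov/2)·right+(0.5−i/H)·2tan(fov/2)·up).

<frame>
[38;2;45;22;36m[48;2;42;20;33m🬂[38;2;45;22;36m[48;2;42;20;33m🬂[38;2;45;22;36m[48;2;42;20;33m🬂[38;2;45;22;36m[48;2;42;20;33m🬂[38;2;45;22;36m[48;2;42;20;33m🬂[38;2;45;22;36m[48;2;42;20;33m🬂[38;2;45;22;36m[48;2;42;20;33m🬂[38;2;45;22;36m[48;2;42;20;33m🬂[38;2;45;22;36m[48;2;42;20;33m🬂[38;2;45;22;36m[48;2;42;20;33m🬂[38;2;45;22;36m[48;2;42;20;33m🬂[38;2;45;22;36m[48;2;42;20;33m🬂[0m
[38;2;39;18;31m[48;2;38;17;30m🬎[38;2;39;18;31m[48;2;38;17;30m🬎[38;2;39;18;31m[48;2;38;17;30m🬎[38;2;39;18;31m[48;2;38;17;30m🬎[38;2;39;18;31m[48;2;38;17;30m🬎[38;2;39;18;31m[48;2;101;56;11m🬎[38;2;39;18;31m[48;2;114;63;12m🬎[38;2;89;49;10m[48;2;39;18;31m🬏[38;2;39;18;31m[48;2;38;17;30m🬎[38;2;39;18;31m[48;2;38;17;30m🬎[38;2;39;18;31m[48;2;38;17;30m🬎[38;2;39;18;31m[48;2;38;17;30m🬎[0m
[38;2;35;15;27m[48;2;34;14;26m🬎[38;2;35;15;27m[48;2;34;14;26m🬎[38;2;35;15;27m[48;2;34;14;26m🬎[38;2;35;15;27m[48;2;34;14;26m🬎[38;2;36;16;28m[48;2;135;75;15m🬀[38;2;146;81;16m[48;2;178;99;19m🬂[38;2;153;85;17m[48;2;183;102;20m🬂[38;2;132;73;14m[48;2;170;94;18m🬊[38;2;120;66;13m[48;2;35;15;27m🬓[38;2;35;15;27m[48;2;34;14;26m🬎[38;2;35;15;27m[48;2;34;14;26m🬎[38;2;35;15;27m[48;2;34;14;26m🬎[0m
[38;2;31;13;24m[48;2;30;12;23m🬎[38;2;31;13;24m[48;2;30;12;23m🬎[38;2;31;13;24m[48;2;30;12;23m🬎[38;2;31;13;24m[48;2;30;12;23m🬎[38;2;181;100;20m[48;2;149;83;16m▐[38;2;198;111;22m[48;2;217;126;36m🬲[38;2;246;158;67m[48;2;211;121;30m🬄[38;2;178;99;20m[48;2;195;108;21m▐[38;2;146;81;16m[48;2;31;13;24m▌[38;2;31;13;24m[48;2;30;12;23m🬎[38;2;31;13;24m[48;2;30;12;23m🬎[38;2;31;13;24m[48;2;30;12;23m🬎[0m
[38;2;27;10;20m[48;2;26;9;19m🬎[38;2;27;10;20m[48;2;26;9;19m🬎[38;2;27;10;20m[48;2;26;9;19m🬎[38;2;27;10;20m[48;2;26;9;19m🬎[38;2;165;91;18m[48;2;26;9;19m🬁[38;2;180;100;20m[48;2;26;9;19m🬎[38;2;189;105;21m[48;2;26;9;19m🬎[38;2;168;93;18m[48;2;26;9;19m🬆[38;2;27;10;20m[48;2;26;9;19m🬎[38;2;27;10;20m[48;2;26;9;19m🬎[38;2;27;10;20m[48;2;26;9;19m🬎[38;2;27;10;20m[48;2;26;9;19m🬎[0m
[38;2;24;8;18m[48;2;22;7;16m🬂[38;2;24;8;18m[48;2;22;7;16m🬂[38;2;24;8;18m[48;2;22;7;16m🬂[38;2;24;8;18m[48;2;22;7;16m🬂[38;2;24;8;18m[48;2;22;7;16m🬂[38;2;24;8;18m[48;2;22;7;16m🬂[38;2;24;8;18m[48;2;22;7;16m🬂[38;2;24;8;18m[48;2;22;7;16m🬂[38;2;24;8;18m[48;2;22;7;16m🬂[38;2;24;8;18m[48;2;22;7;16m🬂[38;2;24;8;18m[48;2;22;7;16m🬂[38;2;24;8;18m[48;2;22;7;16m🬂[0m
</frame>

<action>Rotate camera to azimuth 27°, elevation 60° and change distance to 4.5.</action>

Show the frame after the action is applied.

<frame>
[38;2;45;22;36m[48;2;42;20;33m🬂[38;2;45;22;36m[48;2;42;20;33m🬂[38;2;45;22;36m[48;2;42;20;33m🬂[38;2;45;22;36m[48;2;42;20;33m🬂[38;2;44;21;35m[48;2;100;55;10m🬎[38;2;55;29;26m[48;2;123;68;13m🬆[38;2;45;22;36m[48;2;130;71;14m🬂[38;2;44;21;35m[48;2;132;73;14m🬊[38;2;133;74;15m[48;2;43;21;34m🬏[38;2;45;22;36m[48;2;42;20;33m🬂[38;2;45;22;36m[48;2;42;20;33m🬂[38;2;45;22;36m[48;2;42;20;33m🬂[0m
[38;2;39;18;31m[48;2;38;17;30m🬎[38;2;39;18;31m[48;2;38;17;30m🬎[38;2;39;18;31m[48;2;76;42;8m🬝[38;2;40;19;32m[48;2;112;62;12m🬀[38;2;131;73;14m[48;2;153;85;17m🬆[38;2;154;85;17m[48;2;170;95;18m🬆[38;2;167;92;18m[48;2;181;100;20m🬆[38;2;167;93;18m[48;2;184;102;20m🬂[38;2;158;88;17m[48;2;181;100;20m🬂[38;2;39;18;31m[48;2;165;91;18m🬊[38;2;39;18;31m[48;2;38;17;30m🬎[38;2;39;18;31m[48;2;38;17;30m🬎[0m
[38;2;35;15;27m[48;2;34;14;26m🬎[38;2;35;15;27m[48;2;34;14;26m🬎[38;2;45;23;17m[48;2;101;56;11m🬄[38;2;134;74;14m[48;2;150;83;16m▌[38;2;160;88;17m[48;2;170;95;18m🬄[38;2;180;100;19m[48;2;189;106;22m🬕[38;2;196;110;24m[48;2;222;133;44m🬝[38;2;199;111;23m[48;2;220;130;39m🬎[38;2;196;109;21m[48;2;203;113;23m🬊[38;2;181;100;20m[48;2;193;107;21m🬉[38;2;160;89;18m[48;2;35;15;27m🬓[38;2;35;15;27m[48;2;34;14;26m🬎[0m
[38;2;31;13;24m[48;2;30;12;23m🬎[38;2;31;13;24m[48;2;30;12;23m🬎[38;2;121;67;13m[48;2;75;42;8m▐[38;2;158;88;17m[48;2;142;79;16m▐[38;2;169;94;19m[48;2;179;99;20m▌[38;2;187;104;21m[48;2;197;111;25m▌[38;2;252;162;72m[48;2;220;131;42m🬉[38;2;255;166;74m[48;2;228;136;44m🬄[38;2;206;115;23m[48;2;211;118;26m▐[38;2;202;112;22m[48;2;194;107;21m▌[38;2;169;94;18m[48;2;31;13;24m▌[38;2;31;13;24m[48;2;30;12;23m🬎[0m
[38;2;27;10;20m[48;2;26;9;19m🬎[38;2;27;10;20m[48;2;26;9;19m🬎[38;2;102;57;11m[48;2;26;9;19m🬉[38;2;145;81;15m[48;2;122;67;13m🬨[38;2;172;95;19m[48;2;160;89;17m🬨[38;2;189;105;21m[48;2;182;101;20m🬊[38;2;203;115;26m[48;2;195;108;21m🬂[38;2;209;117;26m[48;2;200;111;22m🬂[38;2;203;113;22m[48;2;194;108;21m🬎[38;2;186;103;20m[48;2;26;9;19m🬝[38;2;27;10;20m[48;2;26;9;19m🬎[38;2;27;10;20m[48;2;26;9;19m🬎[0m
[38;2;24;8;18m[48;2;22;7;16m🬂[38;2;24;8;18m[48;2;22;7;16m🬂[38;2;24;8;18m[48;2;22;7;16m🬂[38;2;121;67;13m[48;2;22;7;16m🬁[38;2;140;77;15m[48;2;22;7;16m🬎[38;2;166;92;18m[48;2;124;68;13m🬎[38;2;179;99;19m[48;2;146;81;16m🬎[38;2;173;96;19m[48;2;22;7;16m🬝[38;2;175;97;19m[48;2;22;7;16m🬆[38;2;24;8;18m[48;2;22;7;16m🬂[38;2;24;8;18m[48;2;22;7;16m🬂[38;2;24;8;18m[48;2;22;7;16m🬂[0m
</frame>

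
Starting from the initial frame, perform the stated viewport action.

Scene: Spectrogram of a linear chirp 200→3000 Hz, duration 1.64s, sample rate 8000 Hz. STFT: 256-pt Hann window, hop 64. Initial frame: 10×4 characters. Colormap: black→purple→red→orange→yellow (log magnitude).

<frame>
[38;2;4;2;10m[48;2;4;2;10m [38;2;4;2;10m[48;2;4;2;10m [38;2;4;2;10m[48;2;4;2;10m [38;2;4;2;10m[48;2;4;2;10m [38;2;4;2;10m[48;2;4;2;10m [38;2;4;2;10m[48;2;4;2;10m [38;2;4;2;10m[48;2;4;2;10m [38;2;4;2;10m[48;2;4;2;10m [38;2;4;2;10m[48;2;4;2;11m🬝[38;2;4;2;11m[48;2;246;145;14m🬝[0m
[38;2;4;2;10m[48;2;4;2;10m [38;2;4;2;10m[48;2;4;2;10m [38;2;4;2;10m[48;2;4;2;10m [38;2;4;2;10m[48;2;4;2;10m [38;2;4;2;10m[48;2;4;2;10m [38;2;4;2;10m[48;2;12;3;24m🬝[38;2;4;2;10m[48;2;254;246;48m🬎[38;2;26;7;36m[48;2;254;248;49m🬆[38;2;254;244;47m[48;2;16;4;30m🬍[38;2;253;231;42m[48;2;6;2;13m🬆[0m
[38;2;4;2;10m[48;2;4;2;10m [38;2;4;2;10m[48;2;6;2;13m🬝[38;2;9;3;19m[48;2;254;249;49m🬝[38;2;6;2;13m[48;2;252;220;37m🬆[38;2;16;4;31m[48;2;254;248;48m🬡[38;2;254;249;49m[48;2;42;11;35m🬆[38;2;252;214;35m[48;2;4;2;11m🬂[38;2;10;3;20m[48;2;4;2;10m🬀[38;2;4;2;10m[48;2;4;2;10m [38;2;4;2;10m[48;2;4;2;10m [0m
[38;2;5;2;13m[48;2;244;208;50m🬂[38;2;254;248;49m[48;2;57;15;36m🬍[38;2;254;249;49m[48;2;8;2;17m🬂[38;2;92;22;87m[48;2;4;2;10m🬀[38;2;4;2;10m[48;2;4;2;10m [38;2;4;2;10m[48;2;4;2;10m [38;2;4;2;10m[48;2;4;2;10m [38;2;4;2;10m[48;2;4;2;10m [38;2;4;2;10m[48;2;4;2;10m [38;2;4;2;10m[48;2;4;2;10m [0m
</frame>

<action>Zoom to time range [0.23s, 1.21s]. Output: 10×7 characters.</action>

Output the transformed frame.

<frame>
[38;2;4;2;10m[48;2;4;2;10m [38;2;4;2;10m[48;2;4;2;10m [38;2;4;2;10m[48;2;4;2;10m [38;2;4;2;10m[48;2;4;2;10m [38;2;4;2;10m[48;2;4;2;10m [38;2;4;2;10m[48;2;4;2;10m [38;2;4;2;10m[48;2;4;2;10m [38;2;4;2;10m[48;2;4;2;10m [38;2;4;2;10m[48;2;4;2;10m [38;2;4;2;10m[48;2;4;2;10m [0m
[38;2;4;2;10m[48;2;4;2;10m [38;2;4;2;10m[48;2;4;2;10m [38;2;4;2;10m[48;2;4;2;10m [38;2;4;2;10m[48;2;4;2;10m [38;2;4;2;10m[48;2;4;2;10m [38;2;4;2;10m[48;2;4;2;10m [38;2;4;2;10m[48;2;4;2;10m [38;2;4;2;10m[48;2;4;2;10m [38;2;4;2;10m[48;2;4;2;10m [38;2;4;2;10m[48;2;4;2;10m [0m
[38;2;4;2;10m[48;2;4;2;10m [38;2;4;2;10m[48;2;4;2;10m [38;2;4;2;10m[48;2;4;2;10m [38;2;4;2;10m[48;2;4;2;10m [38;2;4;2;10m[48;2;4;2;10m [38;2;4;2;10m[48;2;4;2;10m [38;2;4;2;10m[48;2;4;2;10m [38;2;4;2;10m[48;2;4;2;10m [38;2;4;2;10m[48;2;5;2;12m🬝[38;2;5;2;12m[48;2;35;8;61m🬝[0m
[38;2;4;2;10m[48;2;4;2;10m [38;2;4;2;10m[48;2;4;2;10m [38;2;4;2;10m[48;2;4;2;10m [38;2;4;2;10m[48;2;4;2;10m [38;2;4;2;10m[48;2;4;2;11m🬝[38;2;4;2;10m[48;2;10;3;20m🬝[38;2;26;7;26m[48;2;254;247;49m🬝[38;2;14;4;28m[48;2;254;244;47m🬆[38;2;55;14;51m[48;2;253;232;42m🬡[38;2;241;202;55m[48;2;6;2;13m🬎[0m
[38;2;4;2;10m[48;2;4;2;10m [38;2;4;2;10m[48;2;6;2;13m🬝[38;2;5;2;12m[48;2;124;31;85m🬝[38;2;13;3;24m[48;2;254;249;49m🬎[38;2;13;3;26m[48;2;253;232;42m🬂[38;2;245;208;50m[48;2;16;4;31m🬎[38;2;254;249;49m[48;2;30;8;32m🬂[38;2;214;80;59m[48;2;6;2;14m🬀[38;2;6;2;13m[48;2;4;2;10m🬀[38;2;4;2;10m[48;2;4;2;10m [0m
[38;2;14;3;26m[48;2;253;236;44m🬆[38;2;24;6;43m[48;2;246;207;45m🬟[38;2;254;249;49m[48;2;33;8;38m🬆[38;2;230;157;59m[48;2;5;2;13m🬂[38;2;16;4;30m[48;2;4;2;11m🬀[38;2;5;2;11m[48;2;4;2;10m🬀[38;2;4;2;10m[48;2;4;2;10m [38;2;4;2;10m[48;2;4;2;10m [38;2;4;2;10m[48;2;4;2;10m [38;2;4;2;10m[48;2;4;2;10m [0m
[38;2;200;53;78m[48;2;6;2;14m🬀[38;2;7;2;15m[48;2;4;2;10m🬀[38;2;4;2;10m[48;2;4;2;10m [38;2;4;2;10m[48;2;4;2;10m [38;2;4;2;10m[48;2;4;2;10m [38;2;4;2;10m[48;2;4;2;10m [38;2;4;2;10m[48;2;4;2;10m [38;2;4;2;10m[48;2;4;2;10m [38;2;4;2;10m[48;2;4;2;10m [38;2;4;2;10m[48;2;4;2;10m [0m
</frame>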